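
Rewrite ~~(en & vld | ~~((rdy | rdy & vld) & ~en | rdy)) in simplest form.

en & vld | rdy

~~(en & vld | ~~((rdy | rdy & vld) & ~en | rdy))
= ~~(en & vld | ~~(rdy & ~en | rdy))   [absorption]
= en & vld | ~~(rdy & ~en | rdy)   [double negation]
= en & vld | ~~rdy   [absorption]
= en & vld | rdy   [double negation]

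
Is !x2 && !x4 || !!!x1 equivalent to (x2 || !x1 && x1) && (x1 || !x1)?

No

E1: !x2 && !x4 || !!!x1
    = !x2 && !x4 || !x1   [double negation]
E2: (x2 || !x1 && x1) && (x1 || !x1)
    = x2 && (x1 || !x1)   [complement / identity]
    = x2   [complement / identity]
These differ: at x1=0, x2=0, x4=0, E1 = 1 but E2 = 0.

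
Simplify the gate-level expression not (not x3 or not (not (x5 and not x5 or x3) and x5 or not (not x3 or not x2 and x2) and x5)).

not (not x3 or not (not (x5 and not x5 or x3) and x5 or not (not x3 or not x2 and x2) and x5))
= not (not x3 or not (not (x5 and not x5 or x3) and x5 or not not x3 and x5))
= x3 and (not (x5 and not x5 or x3) and x5 or not not x3 and x5)
= x3 and (not x3 and x5 or not not x3 and x5)
= x3 and (not x3 and x5 or x3 and x5)
= x3 and x5

x3 and x5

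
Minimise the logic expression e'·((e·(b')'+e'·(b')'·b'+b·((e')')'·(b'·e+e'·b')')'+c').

e'·(b'+c')

e'·((e·(b')'+e'·(b')'·b'+b·((e')')'·(b'·e+e'·b')')'+c')
= e'·((e·(b')'+e'·(b')'·b'+b·e'·(b'·e+e'·b')')'+c')   (double negation)
= e'·((e·(b')'+e'·(b')'·b'+b·e'·(b')')'+c')   (distribution)
= e'·((e·(b')'+e'·(b')')'+c')   (distribution)
= e'·(((b')')'+c')   (distribution)
= e'·(b'+c')   (double negation)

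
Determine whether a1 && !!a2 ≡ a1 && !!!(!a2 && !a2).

E1: a1 && !!a2
    = a1 && a2   (double negation)
E2: a1 && !!!(!a2 && !a2)
    = a1 && !(!a2 && !a2)   (double negation)
    = a1 && (a2 || a2)   (De Morgan)
    = a1 && a2   (idempotence)
Both reduce to a1 && a2, so they are equivalent.

Yes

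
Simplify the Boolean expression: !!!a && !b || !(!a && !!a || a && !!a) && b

!!!a && !b || !(!a && !!a || a && !!a) && b
= !!!a && !b || !!!a && b   — distribution
= !!!a   — distribution
= !a   — double negation

!a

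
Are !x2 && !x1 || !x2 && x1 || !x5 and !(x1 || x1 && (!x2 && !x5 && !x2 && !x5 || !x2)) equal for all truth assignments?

No

E1: !x2 && !x1 || !x2 && x1 || !x5
    = !x2 || !x5   (distribution)
E2: !(x1 || x1 && (!x2 && !x5 && !x2 && !x5 || !x2))
    = !(x1 || x1 && (!x2 && !x5 || !x2))   (idempotence)
    = !(x1 || x1 && !x2)   (absorption)
    = !x1   (absorption)
These differ: at x1=1, x2=0, x5=0, E1 = 1 but E2 = 0.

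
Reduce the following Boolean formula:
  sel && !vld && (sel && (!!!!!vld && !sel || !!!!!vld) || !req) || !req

sel && !vld || !req

sel && !vld && (sel && (!!!!!vld && !sel || !!!!!vld) || !req) || !req
= sel && !vld && (sel && !!!!!vld || !req) || !req   (absorption)
= sel && !vld && (sel && !!!vld || !req) || !req   (double negation)
= sel && !vld && (sel && !vld || !req) || !req   (double negation)
= sel && !vld || !req   (absorption)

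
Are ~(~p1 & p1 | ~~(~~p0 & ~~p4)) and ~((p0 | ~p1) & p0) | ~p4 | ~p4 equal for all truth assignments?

E1: ~(~p1 & p1 | ~~(~~p0 & ~~p4))
    = ~(~p1 & p1 | ~~p0 & ~~p4)   (double negation)
    = ~(~~p0 & ~~p4)   (complement / identity)
    = ~p0 | ~p4   (De Morgan)
E2: ~((p0 | ~p1) & p0) | ~p4 | ~p4
    = ~((p0 | ~p1) & p0) | ~p4   (idempotence)
    = ~p0 | ~p4   (absorption)
Both reduce to ~p0 | ~p4, so they are equivalent.

Yes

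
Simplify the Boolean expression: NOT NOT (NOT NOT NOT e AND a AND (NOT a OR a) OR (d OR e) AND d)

NOT NOT (NOT NOT NOT e AND a AND (NOT a OR a) OR (d OR e) AND d)
= NOT NOT (NOT NOT NOT e AND a AND (NOT a OR a) OR d)
= NOT NOT (NOT NOT NOT e AND a OR d)
= NOT NOT (NOT e AND a OR d)
= NOT e AND a OR d

NOT e AND a OR d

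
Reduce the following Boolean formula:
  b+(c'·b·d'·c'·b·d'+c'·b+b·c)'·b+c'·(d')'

b+c'·d

b+(c'·b·d'·c'·b·d'+c'·b+b·c)'·b+c'·(d')'
= b+(c'·b·d'+c'·b+b·c)'·b+c'·(d')'   [idempotence]
= b+(c'·b+b·c)'·b+c'·(d')'   [absorption]
= b+(c'·b+b·c)'·b+c'·d   [double negation]
= b+b'·b+c'·d   [distribution]
= b+c'·d   [complement / identity]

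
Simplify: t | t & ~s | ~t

1

t | t & ~s | ~t
= t | ~t   [absorption]
= 1   [complement]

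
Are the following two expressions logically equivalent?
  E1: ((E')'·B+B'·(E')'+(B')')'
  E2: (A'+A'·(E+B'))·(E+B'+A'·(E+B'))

No

E1: ((E')'·B+B'·(E')'+(B')')'
    = ((E')'+(B')')'   — distribution
    = E'·B'   — De Morgan
E2: (A'+A'·(E+B'))·(E+B'+A'·(E+B'))
    = A'·(E+B')+A'·(E+B')   — distribution
    = A'·(E+B')   — idempotence
These differ: at A=0, B=0, E=1, E1 = 0 but E2 = 1.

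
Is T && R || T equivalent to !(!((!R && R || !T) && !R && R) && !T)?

Yes

E1: T && R || T
    = T   (absorption)
E2: !(!((!R && R || !T) && !R && R) && !T)
    = (!R && R || !T) && !R && R || T   (De Morgan)
    = !R && R || T   (absorption)
    = T   (complement / identity)
Both reduce to T, so they are equivalent.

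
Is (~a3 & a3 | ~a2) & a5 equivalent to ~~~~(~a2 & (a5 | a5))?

E1: (~a3 & a3 | ~a2) & a5
    = ~a2 & a5   — complement / identity
E2: ~~~~(~a2 & (a5 | a5))
    = ~~(~a2 & (a5 | a5))   — double negation
    = ~~(~a2 & a5)   — idempotence
    = ~a2 & a5   — double negation
Both reduce to ~a2 & a5, so they are equivalent.

Yes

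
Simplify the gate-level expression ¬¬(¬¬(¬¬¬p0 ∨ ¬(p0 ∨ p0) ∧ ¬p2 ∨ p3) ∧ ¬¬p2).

(¬p0 ∨ p3) ∧ p2

¬¬(¬¬(¬¬¬p0 ∨ ¬(p0 ∨ p0) ∧ ¬p2 ∨ p3) ∧ ¬¬p2)
= ¬(¬(¬¬¬p0 ∨ ¬(p0 ∨ p0) ∧ ¬p2 ∨ p3) ∨ ¬p2)   [De Morgan]
= ¬(¬(¬¬¬p0 ∨ ¬p0 ∧ ¬p2 ∨ p3) ∨ ¬p2)   [idempotence]
= (¬¬¬p0 ∨ ¬p0 ∧ ¬p2 ∨ p3) ∧ p2   [De Morgan]
= (¬p0 ∨ ¬p0 ∧ ¬p2 ∨ p3) ∧ p2   [double negation]
= (¬p0 ∨ p3) ∧ p2   [absorption]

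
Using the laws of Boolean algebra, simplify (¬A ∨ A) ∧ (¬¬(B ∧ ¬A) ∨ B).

(¬A ∨ A) ∧ (¬¬(B ∧ ¬A) ∨ B)
= ¬¬(B ∧ ¬A) ∨ B   [complement / identity]
= B ∧ ¬A ∨ B   [double negation]
= B   [absorption]

B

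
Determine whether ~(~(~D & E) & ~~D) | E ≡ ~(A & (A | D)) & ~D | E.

No

E1: ~(~(~D & E) & ~~D) | E
    = ~D & E | ~D | E   [De Morgan]
    = ~D | E   [absorption]
E2: ~(A & (A | D)) & ~D | E
    = ~A & ~D | E   [absorption]
These differ: at A=1, D=0, E=0, E1 = 1 but E2 = 0.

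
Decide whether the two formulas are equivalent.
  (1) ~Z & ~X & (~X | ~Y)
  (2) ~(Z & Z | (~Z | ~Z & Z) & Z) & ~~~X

Yes

E1: ~Z & ~X & (~X | ~Y)
    = ~Z & ~X   [absorption]
E2: ~(Z & Z | (~Z | ~Z & Z) & Z) & ~~~X
    = ~(Z & Z | ~Z & Z) & ~~~X   [complement / identity]
    = ~Z & ~~~X   [distribution]
    = ~Z & ~X   [double negation]
Both reduce to ~Z & ~X, so they are equivalent.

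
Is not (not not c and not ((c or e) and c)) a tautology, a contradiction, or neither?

tautology

not (not not c and not ((c or e) and c))
= not c or (c or e) and c
= not c or c
= True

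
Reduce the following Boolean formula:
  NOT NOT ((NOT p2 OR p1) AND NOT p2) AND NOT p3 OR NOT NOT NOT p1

NOT p2 AND NOT p3 OR NOT p1

NOT NOT ((NOT p2 OR p1) AND NOT p2) AND NOT p3 OR NOT NOT NOT p1
= NOT NOT NOT p2 AND NOT p3 OR NOT NOT NOT p1   [absorption]
= NOT p2 AND NOT p3 OR NOT NOT NOT p1   [double negation]
= NOT p2 AND NOT p3 OR NOT p1   [double negation]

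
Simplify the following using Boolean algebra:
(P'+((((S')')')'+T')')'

P·(S+T')

(P'+((((S')')')'+T')')'
= (P'+((S')'+T')')'   (double negation)
= (P'+(S+T')')'   (double negation)
= P·(S+T')   (De Morgan)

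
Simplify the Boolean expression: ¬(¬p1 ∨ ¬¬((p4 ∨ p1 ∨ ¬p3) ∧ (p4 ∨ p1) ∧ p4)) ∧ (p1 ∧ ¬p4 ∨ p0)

p1 ∧ ¬p4

¬(¬p1 ∨ ¬¬((p4 ∨ p1 ∨ ¬p3) ∧ (p4 ∨ p1) ∧ p4)) ∧ (p1 ∧ ¬p4 ∨ p0)
= ¬(¬p1 ∨ ¬¬((p4 ∨ p1) ∧ p4)) ∧ (p1 ∧ ¬p4 ∨ p0)   [absorption]
= p1 ∧ ¬((p4 ∨ p1) ∧ p4) ∧ (p1 ∧ ¬p4 ∨ p0)   [De Morgan]
= p1 ∧ ¬p4 ∧ (p1 ∧ ¬p4 ∨ p0)   [absorption]
= p1 ∧ ¬p4   [absorption]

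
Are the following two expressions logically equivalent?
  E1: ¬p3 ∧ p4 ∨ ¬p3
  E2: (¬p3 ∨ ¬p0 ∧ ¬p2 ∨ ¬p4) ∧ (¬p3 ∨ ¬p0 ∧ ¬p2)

E1: ¬p3 ∧ p4 ∨ ¬p3
    = ¬p3
E2: (¬p3 ∨ ¬p0 ∧ ¬p2 ∨ ¬p4) ∧ (¬p3 ∨ ¬p0 ∧ ¬p2)
    = ¬p3 ∨ ¬p0 ∧ ¬p2
These differ: at p0=0, p2=0, p3=1, p4=0, E1 = 0 but E2 = 1.

No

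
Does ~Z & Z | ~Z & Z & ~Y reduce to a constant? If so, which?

~Z & Z | ~Z & Z & ~Y
= ~Z & Z   (absorption)
= 0   (complement)

yes, False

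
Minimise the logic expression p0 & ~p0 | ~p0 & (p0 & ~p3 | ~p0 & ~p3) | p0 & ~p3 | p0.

~p3 | p0

p0 & ~p0 | ~p0 & (p0 & ~p3 | ~p0 & ~p3) | p0 & ~p3 | p0
= p0 & ~p0 | ~p0 & ~p3 | p0 & ~p3 | p0   [distribution]
= p0 & ~p0 | ~p3 | p0   [distribution]
= ~p3 | p0   [complement / identity]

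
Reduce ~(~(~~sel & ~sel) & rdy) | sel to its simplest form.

~(~(~~sel & ~sel) & rdy) | sel
= ~((~sel | sel) & rdy) | sel   [De Morgan]
= ~rdy | sel   [complement / identity]

~rdy | sel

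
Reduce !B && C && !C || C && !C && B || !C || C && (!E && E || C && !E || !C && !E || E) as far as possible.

true

!B && C && !C || C && !C && B || !C || C && (!E && E || C && !E || !C && !E || E)
= !B && C && !C || C && !C && B || !C || C && (!E && E || !E || E)   (distribution)
= C && !C || !C || C && (!E && E || !E || E)   (distribution)
= !C || C && (!E && E || !E || E)   (complement / identity)
= !C || C && (!E || E)   (complement / identity)
= !C || C   (complement / identity)
= true   (complement)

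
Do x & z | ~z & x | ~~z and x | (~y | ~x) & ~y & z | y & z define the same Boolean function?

E1: x & z | ~z & x | ~~z
    = x | ~~z
    = x | z
E2: x | (~y | ~x) & ~y & z | y & z
    = x | ~y & z | y & z
    = x | z
Both reduce to x | z, so they are equivalent.

Yes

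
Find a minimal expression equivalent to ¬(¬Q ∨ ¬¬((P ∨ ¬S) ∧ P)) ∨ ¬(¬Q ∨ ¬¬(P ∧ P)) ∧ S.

¬(¬Q ∨ ¬¬((P ∨ ¬S) ∧ P)) ∨ ¬(¬Q ∨ ¬¬(P ∧ P)) ∧ S
= ¬(¬Q ∨ ¬¬((P ∨ ¬S) ∧ P)) ∨ ¬(¬Q ∨ ¬¬P) ∧ S   [idempotence]
= ¬(¬Q ∨ ¬¬P) ∨ ¬(¬Q ∨ ¬¬P) ∧ S   [absorption]
= ¬(¬Q ∨ ¬¬P)   [absorption]
= Q ∧ ¬P   [De Morgan]

Q ∧ ¬P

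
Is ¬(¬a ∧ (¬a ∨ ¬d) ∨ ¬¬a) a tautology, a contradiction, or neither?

contradiction

¬(¬a ∧ (¬a ∨ ¬d) ∨ ¬¬a)
= ¬(¬a ∨ ¬¬a)   (absorption)
= a ∧ ¬a   (De Morgan)
= False   (complement)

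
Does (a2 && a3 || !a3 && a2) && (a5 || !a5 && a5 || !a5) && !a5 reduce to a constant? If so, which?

(a2 && a3 || !a3 && a2) && (a5 || !a5 && a5 || !a5) && !a5
= (a2 && a3 || !a3 && a2) && (a5 || !a5) && !a5   [complement / identity]
= a2 && (a5 || !a5) && !a5   [distribution]
= a2 && !a5   [complement / identity]
This depends on a2, a5, so it is not a constant.

no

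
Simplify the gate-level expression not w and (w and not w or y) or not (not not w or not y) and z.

not w and (w and not w or y) or not (not not w or not y) and z
= not w and (w and not w or y) or not w and y and z
= not w and y or not w and y and z
= not w and y

not w and y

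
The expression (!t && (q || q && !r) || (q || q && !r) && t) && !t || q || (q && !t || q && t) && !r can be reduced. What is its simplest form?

(!t && (q || q && !r) || (q || q && !r) && t) && !t || q || (q && !t || q && t) && !r
= (!t && (q || q && !r) || (q || q && !r) && t) && !t || q || q && !r   [distribution]
= (q || q && !r) && !t || q || q && !r   [distribution]
= q || q && !r   [absorption]
= q   [absorption]

q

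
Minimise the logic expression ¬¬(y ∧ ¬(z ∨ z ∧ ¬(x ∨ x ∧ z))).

y ∧ ¬z

¬¬(y ∧ ¬(z ∨ z ∧ ¬(x ∨ x ∧ z)))
= ¬¬(y ∧ ¬(z ∨ z ∧ ¬x))   (absorption)
= y ∧ ¬(z ∨ z ∧ ¬x)   (double negation)
= y ∧ ¬z   (absorption)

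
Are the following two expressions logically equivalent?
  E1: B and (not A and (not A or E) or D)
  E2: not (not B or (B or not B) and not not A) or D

E1: B and (not A and (not A or E) or D)
    = B and (not A or D)   (absorption)
E2: not (not B or (B or not B) and not not A) or D
    = not (not B or not not A) or D   (complement / identity)
    = B and not A or D   (De Morgan)
These differ: at A=1, B=0, D=1, E=0, E1 = 0 but E2 = 1.

No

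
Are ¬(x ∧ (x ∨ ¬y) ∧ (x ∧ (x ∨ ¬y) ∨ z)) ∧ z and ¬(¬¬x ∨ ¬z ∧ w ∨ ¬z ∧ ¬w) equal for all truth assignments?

E1: ¬(x ∧ (x ∨ ¬y) ∧ (x ∧ (x ∨ ¬y) ∨ z)) ∧ z
    = ¬(x ∧ (x ∨ ¬y)) ∧ z   — absorption
    = ¬x ∧ z   — absorption
E2: ¬(¬¬x ∨ ¬z ∧ w ∨ ¬z ∧ ¬w)
    = ¬(¬¬x ∨ ¬z)   — distribution
    = ¬x ∧ z   — De Morgan
Both reduce to ¬x ∧ z, so they are equivalent.

Yes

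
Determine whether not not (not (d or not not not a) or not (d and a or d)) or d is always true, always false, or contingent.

not not (not (d or not not not a) or not (d and a or d)) or d
= not not (not (d or not not not a) or not d) or d   [absorption]
= not ((d or not not not a) and d) or d   [De Morgan]
= not ((d or not a) and d) or d   [double negation]
= not d or d   [absorption]
= True   [complement]

always true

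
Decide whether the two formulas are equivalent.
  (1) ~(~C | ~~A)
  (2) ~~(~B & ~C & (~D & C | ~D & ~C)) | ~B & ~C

E1: ~(~C | ~~A)
    = C & ~A   — De Morgan
E2: ~~(~B & ~C & (~D & C | ~D & ~C)) | ~B & ~C
    = ~~(~B & ~C & ~D) | ~B & ~C   — distribution
    = ~B & ~C & ~D | ~B & ~C   — double negation
    = ~B & ~C   — absorption
These differ: at A=0, B=0, C=0, D=0, E1 = 0 but E2 = 1.

No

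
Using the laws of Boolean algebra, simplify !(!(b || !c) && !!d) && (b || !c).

!(!(b || !c) && !!d) && (b || !c)
= (b || !c || !d) && (b || !c)   — De Morgan
= b || !c   — absorption

b || !c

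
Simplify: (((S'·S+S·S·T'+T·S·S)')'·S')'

1

(((S'·S+S·S·T'+T·S·S)')'·S')'
= (((S'·S+S·S)')'·S')'   (distribution)
= ((S')'·S')'   (distribution)
= S'+S   (De Morgan)
= 1   (complement)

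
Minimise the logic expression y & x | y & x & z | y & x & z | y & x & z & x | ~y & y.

y & x

y & x | y & x & z | y & x & z | y & x & z & x | ~y & y
= y & x | y & x & z | y & x & z & x | ~y & y   [absorption]
= y & x | y & x & z | y & x & z & x   [complement / identity]
= y & x | y & x & z   [absorption]
= y & x   [absorption]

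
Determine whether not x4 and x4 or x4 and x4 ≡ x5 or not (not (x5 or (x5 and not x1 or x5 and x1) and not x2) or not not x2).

E1: not x4 and x4 or x4 and x4
    = x4
E2: x5 or not (not (x5 or (x5 and not x1 or x5 and x1) and not x2) or not not x2)
    = x5 or not (not (x5 or x5 and not x2) or not not x2)
    = x5 or not (not x5 or not not x2)
    = x5 or x5 and not x2
    = x5
These differ: at x1=0, x2=1, x4=1, x5=0, E1 = 1 but E2 = 0.

No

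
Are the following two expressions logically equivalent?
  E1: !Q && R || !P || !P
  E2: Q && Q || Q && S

No

E1: !Q && R || !P || !P
    = !Q && R || !P   (idempotence)
E2: Q && Q || Q && S
    = (Q || S) && Q   (distribution)
    = Q   (absorption)
These differ: at P=0, Q=0, R=0, S=0, E1 = 1 but E2 = 0.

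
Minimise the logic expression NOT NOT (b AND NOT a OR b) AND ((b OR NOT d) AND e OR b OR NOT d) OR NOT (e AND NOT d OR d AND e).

b OR NOT e

NOT NOT (b AND NOT a OR b) AND ((b OR NOT d) AND e OR b OR NOT d) OR NOT (e AND NOT d OR d AND e)
= NOT NOT (b AND NOT a OR b) AND (b OR NOT d) OR NOT (e AND NOT d OR d AND e)   (absorption)
= NOT NOT (b AND NOT a OR b) AND (b OR NOT d) OR NOT e   (distribution)
= (b AND NOT a OR b) AND (b OR NOT d) OR NOT e   (double negation)
= b AND (b OR NOT d) OR NOT e   (absorption)
= b OR NOT e   (absorption)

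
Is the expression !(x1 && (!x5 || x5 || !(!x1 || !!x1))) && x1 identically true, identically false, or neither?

!(x1 && (!x5 || x5 || !(!x1 || !!x1))) && x1
= !(x1 && (!x5 || x5 || x1 && !x1)) && x1
= !(x1 && (!x5 || x5)) && x1
= !x1 && x1
= false

identically false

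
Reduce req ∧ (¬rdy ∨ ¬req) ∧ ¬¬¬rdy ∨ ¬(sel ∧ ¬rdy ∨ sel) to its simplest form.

req ∧ (¬rdy ∨ ¬req) ∧ ¬¬¬rdy ∨ ¬(sel ∧ ¬rdy ∨ sel)
= req ∧ (¬rdy ∨ ¬req) ∧ ¬¬¬rdy ∨ ¬sel   [absorption]
= req ∧ (¬rdy ∨ ¬req) ∧ ¬rdy ∨ ¬sel   [double negation]
= req ∧ ¬rdy ∨ ¬sel   [absorption]

req ∧ ¬rdy ∨ ¬sel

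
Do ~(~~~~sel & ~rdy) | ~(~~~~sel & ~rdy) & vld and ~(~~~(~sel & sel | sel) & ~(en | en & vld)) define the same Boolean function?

E1: ~(~~~~sel & ~rdy) | ~(~~~~sel & ~rdy) & vld
    = ~(~~~~sel & ~rdy)
    = ~~~sel | rdy
    = ~sel | rdy
E2: ~(~~~(~sel & sel | sel) & ~(en | en & vld))
    = ~(~~~sel & ~(en | en & vld))
    = ~(~sel & ~(en | en & vld))
    = sel | en | en & vld
    = sel | en
These differ: at en=0, rdy=0, sel=0, vld=0, E1 = 1 but E2 = 0.

No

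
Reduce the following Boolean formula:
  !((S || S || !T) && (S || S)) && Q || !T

!S && Q || !T

!((S || S || !T) && (S || S)) && Q || !T
= !(S || S) && Q || !T
= !S && Q || !T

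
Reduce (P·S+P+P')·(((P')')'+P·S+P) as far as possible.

(P·S+P+P')·(((P')')'+P·S+P)
= (P+P')·(((P')')'+P·S+P)   (absorption)
= (P+P')·(((P')')'+P)   (absorption)
= (P+P')·(P'+P)   (double negation)
= P'+P   (complement / identity)
= 1   (complement)

1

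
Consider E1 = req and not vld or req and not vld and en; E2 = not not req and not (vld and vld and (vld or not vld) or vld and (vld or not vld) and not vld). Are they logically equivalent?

E1: req and not vld or req and not vld and en
    = req and not vld   (absorption)
E2: not not req and not (vld and vld and (vld or not vld) or vld and (vld or not vld) and not vld)
    = not not req and not (vld and (vld or not vld))   (distribution)
    = not not req and not vld   (complement / identity)
    = req and not vld   (double negation)
Both reduce to req and not vld, so they are equivalent.

Yes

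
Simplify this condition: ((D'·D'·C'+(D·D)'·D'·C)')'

((D'·D'·C'+(D·D)'·D'·C)')'
= ((D'·D'·C'+D'·D'·C)')'   (idempotence)
= ((D'·D')')'   (distribution)
= ((D')')'   (idempotence)
= D'   (double negation)

D'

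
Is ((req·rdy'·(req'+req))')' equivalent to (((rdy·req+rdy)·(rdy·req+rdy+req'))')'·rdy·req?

No

E1: ((req·rdy'·(req'+req))')'
    = ((req·rdy')')'   (complement / identity)
    = req·rdy'   (double negation)
E2: (((rdy·req+rdy)·(rdy·req+rdy+req'))')'·rdy·req
    = (rdy·req+rdy)·(rdy·req+rdy+req')·rdy·req   (double negation)
    = (rdy·req+rdy)·rdy·req   (absorption)
    = rdy·req   (absorption)
These differ: at rdy=1, req=1, E1 = 0 but E2 = 1.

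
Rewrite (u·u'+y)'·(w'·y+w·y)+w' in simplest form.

(u·u'+y)'·(w'·y+w·y)+w'
= (u·u'+y)'·y+w'   (distribution)
= y'·y+w'   (complement / identity)
= w'   (complement / identity)

w'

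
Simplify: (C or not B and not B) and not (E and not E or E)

(C or not B and not B) and not (E and not E or E)
= (C or not B and not B) and not E   (complement / identity)
= (C or not B) and not E   (idempotence)

(C or not B) and not E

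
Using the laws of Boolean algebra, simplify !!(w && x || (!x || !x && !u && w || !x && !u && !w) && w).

!!(w && x || (!x || !x && !u && w || !x && !u && !w) && w)
= !!(w && x || (!x || !x && !u) && w)   [distribution]
= !!(w && x || !x && w)   [absorption]
= !!w   [distribution]
= w   [double negation]

w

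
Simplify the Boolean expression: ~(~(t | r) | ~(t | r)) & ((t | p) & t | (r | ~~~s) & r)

~(~(t | r) | ~(t | r)) & ((t | p) & t | (r | ~~~s) & r)
= (t | r) & (t | r) & ((t | p) & t | (r | ~~~s) & r)
= (t | r) & (t | r) & ((t | p) & t | (r | ~s) & r)
= (t | r) & (t | r) & (t | (r | ~s) & r)
= (t | r) & (t | (r | ~s) & r)
= (t | r) & (t | r)
= t | r

t | r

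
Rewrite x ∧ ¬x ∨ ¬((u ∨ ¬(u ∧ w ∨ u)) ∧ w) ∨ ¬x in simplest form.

x ∧ ¬x ∨ ¬((u ∨ ¬(u ∧ w ∨ u)) ∧ w) ∨ ¬x
= x ∧ ¬x ∨ ¬((u ∨ ¬u) ∧ w) ∨ ¬x   [absorption]
= x ∧ ¬x ∨ ¬w ∨ ¬x   [complement / identity]
= ¬w ∨ ¬x   [complement / identity]

¬w ∨ ¬x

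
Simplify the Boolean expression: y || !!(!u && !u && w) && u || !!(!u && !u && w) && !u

y || !u && w

y || !!(!u && !u && w) && u || !!(!u && !u && w) && !u
= y || !!(!u && !u && w)   — distribution
= y || !u && !u && w   — double negation
= y || !u && w   — idempotence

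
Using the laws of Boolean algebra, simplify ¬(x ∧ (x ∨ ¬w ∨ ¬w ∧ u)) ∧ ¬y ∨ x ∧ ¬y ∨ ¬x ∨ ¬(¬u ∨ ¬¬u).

¬(x ∧ (x ∨ ¬w ∨ ¬w ∧ u)) ∧ ¬y ∨ x ∧ ¬y ∨ ¬x ∨ ¬(¬u ∨ ¬¬u)
= ¬(x ∧ (x ∨ ¬w)) ∧ ¬y ∨ x ∧ ¬y ∨ ¬x ∨ ¬(¬u ∨ ¬¬u)
= ¬(x ∧ (x ∨ ¬w)) ∧ ¬y ∨ x ∧ ¬y ∨ ¬x ∨ u ∧ ¬u
= ¬x ∧ ¬y ∨ x ∧ ¬y ∨ ¬x ∨ u ∧ ¬u
= ¬x ∧ ¬y ∨ x ∧ ¬y ∨ ¬x
= ¬y ∨ ¬x

¬y ∨ ¬x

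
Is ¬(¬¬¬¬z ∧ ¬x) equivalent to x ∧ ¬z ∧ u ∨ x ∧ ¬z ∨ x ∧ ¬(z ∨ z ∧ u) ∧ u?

E1: ¬(¬¬¬¬z ∧ ¬x)
    = ¬(¬¬z ∧ ¬x)   [double negation]
    = ¬z ∨ x   [De Morgan]
E2: x ∧ ¬z ∧ u ∨ x ∧ ¬z ∨ x ∧ ¬(z ∨ z ∧ u) ∧ u
    = x ∧ ¬z ∧ u ∨ x ∧ ¬z ∨ x ∧ ¬z ∧ u   [absorption]
    = x ∧ ¬z ∨ x ∧ ¬z ∧ u   [absorption]
    = x ∧ ¬z   [absorption]
These differ: at u=0, x=0, z=0, E1 = 1 but E2 = 0.

No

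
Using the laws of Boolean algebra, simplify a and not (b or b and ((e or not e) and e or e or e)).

a and not (b or b and ((e or not e) and e or e or e))
= a and not (b or b and (e or e or e))   [complement / identity]
= a and not (b or b and (e or e))   [idempotence]
= a and not (b or b and e)   [idempotence]
= a and not b   [absorption]

a and not b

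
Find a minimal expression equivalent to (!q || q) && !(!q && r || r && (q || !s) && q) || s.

(!q || q) && !(!q && r || r && (q || !s) && q) || s
= (!q || q) && !(!q && r || r && q) || s   [absorption]
= (!q || q) && !r || s   [distribution]
= !r || s   [complement / identity]

!r || s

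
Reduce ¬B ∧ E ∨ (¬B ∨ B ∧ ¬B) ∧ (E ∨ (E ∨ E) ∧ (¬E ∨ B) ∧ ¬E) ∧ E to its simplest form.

¬B ∧ E

¬B ∧ E ∨ (¬B ∨ B ∧ ¬B) ∧ (E ∨ (E ∨ E) ∧ (¬E ∨ B) ∧ ¬E) ∧ E
= ¬B ∧ E ∨ (¬B ∨ B ∧ ¬B) ∧ (E ∨ E ∧ (¬E ∨ B) ∧ ¬E) ∧ E   [idempotence]
= ¬B ∧ E ∨ ¬B ∧ (E ∨ E ∧ (¬E ∨ B) ∧ ¬E) ∧ E   [complement / identity]
= ¬B ∧ E ∨ ¬B ∧ (E ∨ E ∧ ¬E) ∧ E   [absorption]
= ¬B ∧ E ∨ ¬B ∧ E ∧ E   [complement / identity]
= ¬B ∧ E   [absorption]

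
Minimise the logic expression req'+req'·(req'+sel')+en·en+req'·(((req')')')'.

req'+en

req'+req'·(req'+sel')+en·en+req'·(((req')')')'
= req'+req'·(req'+sel')+en·en+req'·(req')'   (double negation)
= req'+req'·(req'+sel')+en·en+req'·req   (double negation)
= req'+req'·(req'+sel')+en·en   (complement / identity)
= req'+req'+en·en   (absorption)
= req'+req'+en   (idempotence)
= req'+en   (idempotence)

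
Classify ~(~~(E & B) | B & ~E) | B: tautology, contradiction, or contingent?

tautology

~(~~(E & B) | B & ~E) | B
= ~(E & B | B & ~E) | B   — double negation
= ~B | B   — distribution
= 1   — complement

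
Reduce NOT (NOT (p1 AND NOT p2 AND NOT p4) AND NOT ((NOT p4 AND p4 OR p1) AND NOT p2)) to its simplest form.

NOT (NOT (p1 AND NOT p2 AND NOT p4) AND NOT ((NOT p4 AND p4 OR p1) AND NOT p2))
= NOT (NOT (p1 AND NOT p2 AND NOT p4) AND NOT (p1 AND NOT p2))   — complement / identity
= p1 AND NOT p2 AND NOT p4 OR p1 AND NOT p2   — De Morgan
= p1 AND NOT p2   — absorption

p1 AND NOT p2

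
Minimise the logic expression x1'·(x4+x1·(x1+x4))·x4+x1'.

x1'·(x4+x1·(x1+x4))·x4+x1'
= x1'·(x4+x1)·x4+x1'   [absorption]
= x1'·x4+x1'   [absorption]
= x1'   [absorption]

x1'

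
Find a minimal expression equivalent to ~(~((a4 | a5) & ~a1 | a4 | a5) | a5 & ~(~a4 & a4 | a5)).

~(~((a4 | a5) & ~a1 | a4 | a5) | a5 & ~(~a4 & a4 | a5))
= ~(~((a4 | a5) & ~a1 | a4 | a5) | a5 & ~a5)   (complement / identity)
= ~(~(a4 | a5) | a5 & ~a5)   (absorption)
= ~~(a4 | a5)   (complement / identity)
= a4 | a5   (double negation)

a4 | a5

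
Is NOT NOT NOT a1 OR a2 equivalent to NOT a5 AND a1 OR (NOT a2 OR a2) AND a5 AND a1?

E1: NOT NOT NOT a1 OR a2
    = NOT a1 OR a2   — double negation
E2: NOT a5 AND a1 OR (NOT a2 OR a2) AND a5 AND a1
    = NOT a5 AND a1 OR a5 AND a1   — complement / identity
    = a1   — distribution
These differ: at a1=0, a2=1, a5=0, E1 = 1 but E2 = 0.

No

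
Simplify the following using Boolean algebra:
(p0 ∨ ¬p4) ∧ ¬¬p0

p0

(p0 ∨ ¬p4) ∧ ¬¬p0
= (p0 ∨ ¬p4) ∧ p0   (double negation)
= p0   (absorption)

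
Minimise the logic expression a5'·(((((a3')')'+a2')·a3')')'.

a5'·a3'

a5'·(((((a3')')'+a2')·a3')')'
= a5'·(((a3'+a2')·a3')')'
= a5'·((a3')')'
= a5'·a3'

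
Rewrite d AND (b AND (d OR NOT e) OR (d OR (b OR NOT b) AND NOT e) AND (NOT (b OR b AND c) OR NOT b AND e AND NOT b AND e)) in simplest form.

d

d AND (b AND (d OR NOT e) OR (d OR (b OR NOT b) AND NOT e) AND (NOT (b OR b AND c) OR NOT b AND e AND NOT b AND e))
= d AND (b AND (d OR NOT e) OR (d OR (b OR NOT b) AND NOT e) AND (NOT b OR NOT b AND e AND NOT b AND e))   [absorption]
= d AND (b AND (d OR NOT e) OR (d OR (b OR NOT b) AND NOT e) AND (NOT b OR NOT b AND e))   [idempotence]
= d AND (b AND (d OR NOT e) OR (d OR (b OR NOT b) AND NOT e) AND NOT b)   [absorption]
= d AND (b AND (d OR NOT e) OR (d OR NOT e) AND NOT b)   [complement / identity]
= d AND (d OR NOT e)   [distribution]
= d   [absorption]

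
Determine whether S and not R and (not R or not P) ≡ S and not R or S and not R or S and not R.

Yes

E1: S and not R and (not R or not P)
    = S and not R   — absorption
E2: S and not R or S and not R or S and not R
    = S and not R or S and not R   — idempotence
    = S and not R   — idempotence
Both reduce to S and not R, so they are equivalent.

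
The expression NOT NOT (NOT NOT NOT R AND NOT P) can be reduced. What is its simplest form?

NOT NOT (NOT NOT NOT R AND NOT P)
= NOT NOT NOT R AND NOT P   [double negation]
= NOT R AND NOT P   [double negation]

NOT R AND NOT P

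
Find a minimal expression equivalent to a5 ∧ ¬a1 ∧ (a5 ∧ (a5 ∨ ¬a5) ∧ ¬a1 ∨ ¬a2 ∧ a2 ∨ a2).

a5 ∧ ¬a1

a5 ∧ ¬a1 ∧ (a5 ∧ (a5 ∨ ¬a5) ∧ ¬a1 ∨ ¬a2 ∧ a2 ∨ a2)
= a5 ∧ ¬a1 ∧ (a5 ∧ ¬a1 ∨ ¬a2 ∧ a2 ∨ a2)   — complement / identity
= a5 ∧ ¬a1 ∧ (a5 ∧ ¬a1 ∨ a2)   — complement / identity
= a5 ∧ ¬a1   — absorption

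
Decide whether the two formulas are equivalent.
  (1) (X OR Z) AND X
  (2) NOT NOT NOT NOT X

E1: (X OR Z) AND X
    = X
E2: NOT NOT NOT NOT X
    = NOT NOT X
    = X
Both reduce to X, so they are equivalent.

Yes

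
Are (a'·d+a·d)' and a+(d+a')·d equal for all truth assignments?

E1: (a'·d+a·d)'
    = d'
E2: a+(d+a')·d
    = a+d
These differ: at a=0, d=1, E1 = 0 but E2 = 1.

No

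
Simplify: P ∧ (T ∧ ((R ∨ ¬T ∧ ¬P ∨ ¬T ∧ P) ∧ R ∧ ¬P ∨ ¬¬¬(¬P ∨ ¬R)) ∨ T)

P ∧ (T ∧ ((R ∨ ¬T ∧ ¬P ∨ ¬T ∧ P) ∧ R ∧ ¬P ∨ ¬¬¬(¬P ∨ ¬R)) ∨ T)
= P ∧ (T ∧ ((R ∨ ¬T) ∧ R ∧ ¬P ∨ ¬¬¬(¬P ∨ ¬R)) ∨ T)   (distribution)
= P ∧ (T ∧ ((R ∨ ¬T) ∧ R ∧ ¬P ∨ ¬(¬P ∨ ¬R)) ∨ T)   (double negation)
= P ∧ (T ∧ ((R ∨ ¬T) ∧ R ∧ ¬P ∨ P ∧ R) ∨ T)   (De Morgan)
= P ∧ (T ∧ (R ∧ ¬P ∨ P ∧ R) ∨ T)   (absorption)
= P ∧ (T ∧ R ∨ T)   (distribution)
= P ∧ T   (absorption)

P ∧ T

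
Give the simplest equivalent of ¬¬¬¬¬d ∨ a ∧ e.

¬¬¬¬¬d ∨ a ∧ e
= ¬¬¬d ∨ a ∧ e   [double negation]
= ¬d ∨ a ∧ e   [double negation]

¬d ∨ a ∧ e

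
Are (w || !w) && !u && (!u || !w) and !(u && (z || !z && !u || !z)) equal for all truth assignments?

E1: (w || !w) && !u && (!u || !w)
    = !u && (!u || !w)   (complement / identity)
    = !u   (absorption)
E2: !(u && (z || !z && !u || !z))
    = !(u && (z || !z))   (absorption)
    = !u   (complement / identity)
Both reduce to !u, so they are equivalent.

Yes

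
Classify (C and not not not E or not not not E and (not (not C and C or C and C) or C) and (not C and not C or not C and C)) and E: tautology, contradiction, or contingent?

contradiction

(C and not not not E or not not not E and (not (not C and C or C and C) or C) and (not C and not C or not C and C)) and E
= (C and not not not E or not not not E and (not C or C) and (not C and not C or not C and C)) and E   (distribution)
= (C and not not not E or not not not E and (not C or C) and not C) and E   (distribution)
= (C and not not not E or not not not E and not C) and E   (complement / identity)
= not not not E and E   (distribution)
= not E and E   (double negation)
= False   (complement)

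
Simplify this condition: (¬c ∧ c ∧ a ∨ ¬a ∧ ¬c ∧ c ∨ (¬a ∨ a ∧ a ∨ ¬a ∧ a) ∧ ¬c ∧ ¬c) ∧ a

(¬c ∧ c ∧ a ∨ ¬a ∧ ¬c ∧ c ∨ (¬a ∨ a ∧ a ∨ ¬a ∧ a) ∧ ¬c ∧ ¬c) ∧ a
= (¬c ∧ c ∧ a ∨ ¬a ∧ ¬c ∧ c ∨ (¬a ∨ a) ∧ ¬c ∧ ¬c) ∧ a
= (¬c ∧ c ∨ (¬a ∨ a) ∧ ¬c ∧ ¬c) ∧ a
= (¬c ∧ c ∨ ¬c ∧ ¬c) ∧ a
= ¬c ∧ a

¬c ∧ a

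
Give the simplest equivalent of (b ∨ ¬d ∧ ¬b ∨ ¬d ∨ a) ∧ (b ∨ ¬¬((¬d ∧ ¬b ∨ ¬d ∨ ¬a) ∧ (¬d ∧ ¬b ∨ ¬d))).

(b ∨ ¬d ∧ ¬b ∨ ¬d ∨ a) ∧ (b ∨ ¬¬((¬d ∧ ¬b ∨ ¬d ∨ ¬a) ∧ (¬d ∧ ¬b ∨ ¬d)))
= (b ∨ ¬d ∧ ¬b ∨ ¬d ∨ a) ∧ (b ∨ (¬d ∧ ¬b ∨ ¬d ∨ ¬a) ∧ (¬d ∧ ¬b ∨ ¬d))   [double negation]
= (b ∨ ¬d ∧ ¬b ∨ ¬d ∨ a) ∧ (b ∨ ¬d ∧ ¬b ∨ ¬d)   [absorption]
= b ∨ ¬d ∧ ¬b ∨ ¬d   [absorption]
= b ∨ ¬d   [absorption]

b ∨ ¬d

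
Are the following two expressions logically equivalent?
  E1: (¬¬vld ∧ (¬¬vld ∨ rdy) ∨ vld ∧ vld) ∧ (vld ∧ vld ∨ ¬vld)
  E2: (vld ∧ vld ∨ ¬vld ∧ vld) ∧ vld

E1: (¬¬vld ∧ (¬¬vld ∨ rdy) ∨ vld ∧ vld) ∧ (vld ∧ vld ∨ ¬vld)
    = (¬¬vld ∨ vld ∧ vld) ∧ (vld ∧ vld ∨ ¬vld)
    = (vld ∨ vld ∧ vld) ∧ (vld ∧ vld ∨ ¬vld)
    = vld ∧ ¬vld ∨ vld ∧ vld
    = vld
E2: (vld ∧ vld ∨ ¬vld ∧ vld) ∧ vld
    = vld ∧ vld
    = vld
Both reduce to vld, so they are equivalent.

Yes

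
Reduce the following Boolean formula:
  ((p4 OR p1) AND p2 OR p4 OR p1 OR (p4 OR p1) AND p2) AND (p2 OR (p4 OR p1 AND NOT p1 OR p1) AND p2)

(p4 OR p1) AND p2

((p4 OR p1) AND p2 OR p4 OR p1 OR (p4 OR p1) AND p2) AND (p2 OR (p4 OR p1 AND NOT p1 OR p1) AND p2)
= ((p4 OR p1) AND p2 OR p4 OR p1 OR (p4 OR p1) AND p2) AND (p2 OR (p4 OR p1) AND p2)   [complement / identity]
= (p4 OR p1 OR (p4 OR p1) AND p2) AND (p2 OR (p4 OR p1) AND p2)   [absorption]
= (p4 OR p1) AND p2 OR (p4 OR p1) AND p2   [distribution]
= (p4 OR p1) AND p2   [idempotence]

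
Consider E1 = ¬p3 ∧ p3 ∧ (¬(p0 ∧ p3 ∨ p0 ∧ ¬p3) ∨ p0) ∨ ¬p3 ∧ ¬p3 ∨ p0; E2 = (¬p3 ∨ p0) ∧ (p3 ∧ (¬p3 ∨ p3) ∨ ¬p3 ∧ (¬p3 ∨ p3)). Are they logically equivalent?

Yes

E1: ¬p3 ∧ p3 ∧ (¬(p0 ∧ p3 ∨ p0 ∧ ¬p3) ∨ p0) ∨ ¬p3 ∧ ¬p3 ∨ p0
    = ¬p3 ∧ p3 ∧ (¬p0 ∨ p0) ∨ ¬p3 ∧ ¬p3 ∨ p0   [distribution]
    = ¬p3 ∧ p3 ∨ ¬p3 ∧ ¬p3 ∨ p0   [complement / identity]
    = ¬p3 ∨ p0   [distribution]
E2: (¬p3 ∨ p0) ∧ (p3 ∧ (¬p3 ∨ p3) ∨ ¬p3 ∧ (¬p3 ∨ p3))
    = (¬p3 ∨ p0) ∧ (¬p3 ∨ p3)   [distribution]
    = ¬p3 ∨ p0   [complement / identity]
Both reduce to ¬p3 ∨ p0, so they are equivalent.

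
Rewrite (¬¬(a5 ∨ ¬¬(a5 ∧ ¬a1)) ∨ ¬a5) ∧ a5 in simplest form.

(¬¬(a5 ∨ ¬¬(a5 ∧ ¬a1)) ∨ ¬a5) ∧ a5
= (¬¬(a5 ∨ a5 ∧ ¬a1) ∨ ¬a5) ∧ a5   [double negation]
= (a5 ∨ a5 ∧ ¬a1 ∨ ¬a5) ∧ a5   [double negation]
= (a5 ∨ ¬a5) ∧ a5   [absorption]
= a5   [complement / identity]

a5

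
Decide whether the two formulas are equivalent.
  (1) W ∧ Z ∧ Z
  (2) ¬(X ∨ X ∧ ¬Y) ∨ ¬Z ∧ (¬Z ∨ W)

E1: W ∧ Z ∧ Z
    = W ∧ Z   [idempotence]
E2: ¬(X ∨ X ∧ ¬Y) ∨ ¬Z ∧ (¬Z ∨ W)
    = ¬(X ∨ X ∧ ¬Y) ∨ ¬Z   [absorption]
    = ¬X ∨ ¬Z   [absorption]
These differ: at W=1, X=0, Y=1, Z=0, E1 = 0 but E2 = 1.

No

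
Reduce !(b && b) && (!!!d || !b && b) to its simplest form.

!(b && b) && (!!!d || !b && b)
= !b && (!!!d || !b && b)
= !b && (!d || !b && b)
= !b && !d

!b && !d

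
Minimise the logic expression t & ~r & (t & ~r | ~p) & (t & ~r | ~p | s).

t & ~r & (t & ~r | ~p) & (t & ~r | ~p | s)
= t & ~r & (t & ~r | ~p)   (absorption)
= t & ~r   (absorption)

t & ~r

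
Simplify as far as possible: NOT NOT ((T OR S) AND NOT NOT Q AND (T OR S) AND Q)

NOT NOT ((T OR S) AND NOT NOT Q AND (T OR S) AND Q)
= (T OR S) AND NOT NOT Q AND (T OR S) AND Q   (double negation)
= (T OR S) AND Q AND (T OR S) AND Q   (double negation)
= (T OR S) AND Q   (idempotence)

(T OR S) AND Q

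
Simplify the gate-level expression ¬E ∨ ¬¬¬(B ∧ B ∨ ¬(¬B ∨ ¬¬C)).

¬E ∨ ¬¬¬(B ∧ B ∨ ¬(¬B ∨ ¬¬C))
= ¬E ∨ ¬(B ∧ B ∨ ¬(¬B ∨ ¬¬C))   [double negation]
= ¬E ∨ ¬(B ∧ B ∨ B ∧ ¬C)   [De Morgan]
= ¬E ∨ ¬(B ∨ B ∧ ¬C)   [idempotence]
= ¬E ∨ ¬B   [absorption]

¬E ∨ ¬B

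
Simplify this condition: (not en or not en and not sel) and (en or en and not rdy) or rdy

rdy

(not en or not en and not sel) and (en or en and not rdy) or rdy
= (not en or not en and not sel) and en or rdy   [absorption]
= not en and en or rdy   [absorption]
= rdy   [complement / identity]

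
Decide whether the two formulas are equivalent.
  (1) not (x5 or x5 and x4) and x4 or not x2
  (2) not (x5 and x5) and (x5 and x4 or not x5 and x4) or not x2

E1: not (x5 or x5 and x4) and x4 or not x2
    = not x5 and x4 or not x2   — absorption
E2: not (x5 and x5) and (x5 and x4 or not x5 and x4) or not x2
    = not (x5 and x5) and x4 or not x2   — distribution
    = not x5 and x4 or not x2   — idempotence
Both reduce to not x5 and x4 or not x2, so they are equivalent.

Yes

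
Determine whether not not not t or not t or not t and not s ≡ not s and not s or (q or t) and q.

E1: not not not t or not t or not t and not s
    = not not not t or not t   (absorption)
    = not t or not t   (double negation)
    = not t   (idempotence)
E2: not s and not s or (q or t) and q
    = not s and not s or q   (absorption)
    = not s or q   (idempotence)
These differ: at q=0, s=0, t=1, E1 = 0 but E2 = 1.

No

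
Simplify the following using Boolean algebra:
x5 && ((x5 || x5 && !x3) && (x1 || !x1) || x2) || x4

x5 || x4

x5 && ((x5 || x5 && !x3) && (x1 || !x1) || x2) || x4
= x5 && (x5 || x5 && !x3 || x2) || x4   — complement / identity
= x5 && (x5 || x2) || x4   — absorption
= x5 || x4   — absorption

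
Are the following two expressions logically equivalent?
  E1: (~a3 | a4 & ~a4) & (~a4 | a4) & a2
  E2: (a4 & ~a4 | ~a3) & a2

E1: (~a3 | a4 & ~a4) & (~a4 | a4) & a2
    = (~a3 | a4 & ~a4) & a2
    = ~a3 & a2
E2: (a4 & ~a4 | ~a3) & a2
    = ~a3 & a2
Both reduce to ~a3 & a2, so they are equivalent.

Yes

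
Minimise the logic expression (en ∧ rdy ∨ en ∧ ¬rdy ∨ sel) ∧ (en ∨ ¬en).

(en ∧ rdy ∨ en ∧ ¬rdy ∨ sel) ∧ (en ∨ ¬en)
= (en ∨ sel) ∧ (en ∨ ¬en)
= en ∨ sel

en ∨ sel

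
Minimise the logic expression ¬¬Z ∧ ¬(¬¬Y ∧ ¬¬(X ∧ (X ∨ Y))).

Z ∧ (¬Y ∨ ¬X)

¬¬Z ∧ ¬(¬¬Y ∧ ¬¬(X ∧ (X ∨ Y)))
= Z ∧ ¬(¬¬Y ∧ ¬¬(X ∧ (X ∨ Y)))   (double negation)
= Z ∧ (¬Y ∨ ¬(X ∧ (X ∨ Y)))   (De Morgan)
= Z ∧ (¬Y ∨ ¬X)   (absorption)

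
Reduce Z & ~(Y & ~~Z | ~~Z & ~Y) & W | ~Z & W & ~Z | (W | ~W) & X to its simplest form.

~Z & W | X

Z & ~(Y & ~~Z | ~~Z & ~Y) & W | ~Z & W & ~Z | (W | ~W) & X
= Z & ~~~Z & W | ~Z & W & ~Z | (W | ~W) & X   — distribution
= Z & ~Z & W | ~Z & W & ~Z | (W | ~W) & X   — double negation
= Z & ~Z & W | ~Z & W & ~Z | X   — complement / identity
= ~Z & W | X   — distribution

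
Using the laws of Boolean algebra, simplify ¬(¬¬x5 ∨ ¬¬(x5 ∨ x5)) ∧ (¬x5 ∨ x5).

¬x5

¬(¬¬x5 ∨ ¬¬(x5 ∨ x5)) ∧ (¬x5 ∨ x5)
= ¬(¬¬x5 ∨ ¬¬x5) ∧ (¬x5 ∨ x5)   — idempotence
= ¬x5 ∧ ¬x5 ∧ (¬x5 ∨ x5)   — De Morgan
= ¬x5 ∧ ¬x5   — complement / identity
= ¬x5   — idempotence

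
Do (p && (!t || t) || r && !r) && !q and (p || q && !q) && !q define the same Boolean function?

E1: (p && (!t || t) || r && !r) && !q
    = p && (!t || t) && !q   — complement / identity
    = p && !q   — complement / identity
E2: (p || q && !q) && !q
    = p && !q   — complement / identity
Both reduce to p && !q, so they are equivalent.

Yes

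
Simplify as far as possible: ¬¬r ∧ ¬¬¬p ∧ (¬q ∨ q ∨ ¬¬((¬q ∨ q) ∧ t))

¬¬r ∧ ¬¬¬p ∧ (¬q ∨ q ∨ ¬¬((¬q ∨ q) ∧ t))
= ¬¬r ∧ ¬¬¬p ∧ (¬q ∨ q ∨ (¬q ∨ q) ∧ t)   — double negation
= r ∧ ¬¬¬p ∧ (¬q ∨ q ∨ (¬q ∨ q) ∧ t)   — double negation
= r ∧ ¬¬¬p ∧ (¬q ∨ q)   — absorption
= r ∧ ¬p ∧ (¬q ∨ q)   — double negation
= r ∧ ¬p   — complement / identity

r ∧ ¬p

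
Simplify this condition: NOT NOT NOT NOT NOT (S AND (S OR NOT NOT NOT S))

NOT S

NOT NOT NOT NOT NOT (S AND (S OR NOT NOT NOT S))
= NOT NOT NOT NOT NOT (S AND (S OR NOT S))
= NOT NOT NOT (S AND (S OR NOT S))
= NOT NOT NOT S
= NOT S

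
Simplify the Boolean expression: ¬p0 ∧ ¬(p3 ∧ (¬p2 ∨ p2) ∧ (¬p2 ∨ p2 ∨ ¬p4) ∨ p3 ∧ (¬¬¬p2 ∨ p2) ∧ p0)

¬p0 ∧ ¬p3

¬p0 ∧ ¬(p3 ∧ (¬p2 ∨ p2) ∧ (¬p2 ∨ p2 ∨ ¬p4) ∨ p3 ∧ (¬¬¬p2 ∨ p2) ∧ p0)
= ¬p0 ∧ ¬(p3 ∧ (¬p2 ∨ p2) ∧ (¬p2 ∨ p2 ∨ ¬p4) ∨ p3 ∧ (¬p2 ∨ p2) ∧ p0)   (double negation)
= ¬p0 ∧ ¬(p3 ∧ (¬p2 ∨ p2) ∨ p3 ∧ (¬p2 ∨ p2) ∧ p0)   (absorption)
= ¬p0 ∧ ¬(p3 ∧ (¬p2 ∨ p2))   (absorption)
= ¬p0 ∧ ¬p3   (complement / identity)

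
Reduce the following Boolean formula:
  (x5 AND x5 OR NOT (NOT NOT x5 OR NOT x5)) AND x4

x5 AND x4

(x5 AND x5 OR NOT (NOT NOT x5 OR NOT x5)) AND x4
= (x5 AND x5 OR NOT x5 AND x5) AND x4   (De Morgan)
= x5 AND x4   (distribution)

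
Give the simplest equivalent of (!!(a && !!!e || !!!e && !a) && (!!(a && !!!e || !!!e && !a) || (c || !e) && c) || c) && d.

(!!(a && !!!e || !!!e && !a) && (!!(a && !!!e || !!!e && !a) || (c || !e) && c) || c) && d
= (!!(a && !!!e || !!!e && !a) && (!!(a && !!!e || !!!e && !a) || c) || c) && d   — absorption
= (!!(a && !!!e || !!!e && !a) || c) && d   — absorption
= (!!!!!e || c) && d   — distribution
= (!!!e || c) && d   — double negation
= (!e || c) && d   — double negation

(!e || c) && d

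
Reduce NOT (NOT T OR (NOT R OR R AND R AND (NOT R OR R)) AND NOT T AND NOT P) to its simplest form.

NOT (NOT T OR (NOT R OR R AND R AND (NOT R OR R)) AND NOT T AND NOT P)
= NOT (NOT T OR (NOT R OR R AND R) AND NOT T AND NOT P)   [complement / identity]
= NOT (NOT T OR (NOT R OR R) AND NOT T AND NOT P)   [idempotence]
= NOT (NOT T OR NOT T AND NOT P)   [complement / identity]
= NOT NOT T   [absorption]
= T   [double negation]

T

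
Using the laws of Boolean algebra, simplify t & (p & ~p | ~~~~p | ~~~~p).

t & (p & ~p | ~~~~p | ~~~~p)
= t & (p & ~p | ~~~~p)   (idempotence)
= t & (p & ~p | ~~p)   (double negation)
= t & ~~p   (complement / identity)
= t & p   (double negation)

t & p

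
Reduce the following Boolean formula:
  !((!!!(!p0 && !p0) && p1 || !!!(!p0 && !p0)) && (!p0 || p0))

!((!!!(!p0 && !p0) && p1 || !!!(!p0 && !p0)) && (!p0 || p0))
= !(!!!(!p0 && !p0) && p1 || !!!(!p0 && !p0))
= !!!!(!p0 && !p0)
= !!!(p0 || p0)
= !!!p0
= !p0

!p0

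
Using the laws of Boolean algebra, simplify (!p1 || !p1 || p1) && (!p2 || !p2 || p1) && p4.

(!p1 || !p1 || p1) && (!p2 || !p2 || p1) && p4
= (!p1 || p1) && (!p2 || !p2 || p1) && p4
= (!p2 || !p2 || p1) && p4
= (!p2 || p1) && p4

(!p2 || p1) && p4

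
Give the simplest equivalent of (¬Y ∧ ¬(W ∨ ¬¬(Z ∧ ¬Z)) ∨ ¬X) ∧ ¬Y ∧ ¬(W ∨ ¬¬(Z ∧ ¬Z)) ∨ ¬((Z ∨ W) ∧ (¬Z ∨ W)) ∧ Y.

(¬Y ∧ ¬(W ∨ ¬¬(Z ∧ ¬Z)) ∨ ¬X) ∧ ¬Y ∧ ¬(W ∨ ¬¬(Z ∧ ¬Z)) ∨ ¬((Z ∨ W) ∧ (¬Z ∨ W)) ∧ Y
= ¬Y ∧ ¬(W ∨ ¬¬(Z ∧ ¬Z)) ∨ ¬((Z ∨ W) ∧ (¬Z ∨ W)) ∧ Y   — absorption
= ¬Y ∧ ¬(W ∨ ¬¬(Z ∧ ¬Z)) ∨ ¬(W ∨ Z ∧ ¬Z) ∧ Y   — distribution
= ¬Y ∧ ¬(W ∨ Z ∧ ¬Z) ∨ ¬(W ∨ Z ∧ ¬Z) ∧ Y   — double negation
= ¬(W ∨ Z ∧ ¬Z)   — distribution
= ¬W   — complement / identity

¬W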